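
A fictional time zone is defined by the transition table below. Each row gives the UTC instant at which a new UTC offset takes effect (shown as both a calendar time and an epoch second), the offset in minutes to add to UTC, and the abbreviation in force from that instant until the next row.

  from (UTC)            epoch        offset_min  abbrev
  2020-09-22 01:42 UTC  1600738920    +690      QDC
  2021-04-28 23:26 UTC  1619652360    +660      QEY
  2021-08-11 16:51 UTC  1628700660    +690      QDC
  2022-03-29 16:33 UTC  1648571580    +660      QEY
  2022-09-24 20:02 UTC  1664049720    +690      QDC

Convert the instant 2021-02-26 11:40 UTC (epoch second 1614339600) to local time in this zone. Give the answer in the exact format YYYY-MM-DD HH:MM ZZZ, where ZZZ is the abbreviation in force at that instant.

Query: 2021-02-26 11:40 UTC
Rule 1/5 (QDC, +11:30): 2020-09-22 01:42 UTC ≤ query < 2021-04-28 23:26 UTC
11·60 + 40 + 690 = 1390 min
1390 = 0·1440 + 1390; 1390 = 23·60 + 10 → 23:10, same day
→ 2021-02-26 23:10 QDC

2021-02-26 23:10 QDC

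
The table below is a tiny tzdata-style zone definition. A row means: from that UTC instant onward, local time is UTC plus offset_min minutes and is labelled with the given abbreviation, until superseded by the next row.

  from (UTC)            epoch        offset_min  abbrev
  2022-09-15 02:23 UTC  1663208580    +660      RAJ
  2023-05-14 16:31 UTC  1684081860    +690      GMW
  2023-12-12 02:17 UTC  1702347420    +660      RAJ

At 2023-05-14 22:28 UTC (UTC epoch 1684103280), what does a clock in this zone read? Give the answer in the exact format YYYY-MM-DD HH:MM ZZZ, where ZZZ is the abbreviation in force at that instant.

Query: 2023-05-14 22:28 UTC
Rule 2/3 (GMW, +11:30): 2023-05-14 16:31 UTC ≤ query < 2023-12-12 02:17 UTC
22·60 + 28 + 690 = 2038 min
2038 = 1·1440 + 598; 598 = 9·60 + 58 → 09:58, 2023-05-14 + 1 day = 2023-05-15
→ 2023-05-15 09:58 GMW

2023-05-15 09:58 GMW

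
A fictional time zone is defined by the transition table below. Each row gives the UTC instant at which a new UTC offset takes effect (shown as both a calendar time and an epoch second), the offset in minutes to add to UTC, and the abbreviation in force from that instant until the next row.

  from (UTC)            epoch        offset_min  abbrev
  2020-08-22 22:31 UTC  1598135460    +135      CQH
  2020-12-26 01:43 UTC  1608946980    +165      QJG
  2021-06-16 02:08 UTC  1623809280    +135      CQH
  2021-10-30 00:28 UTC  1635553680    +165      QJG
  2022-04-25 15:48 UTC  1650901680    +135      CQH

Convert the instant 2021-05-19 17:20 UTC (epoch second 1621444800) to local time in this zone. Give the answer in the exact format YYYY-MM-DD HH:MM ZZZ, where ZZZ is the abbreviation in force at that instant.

Query: 2021-05-19 17:20 UTC
Rule 2/5 (QJG, +02:45): 2020-12-26 01:43 UTC ≤ query < 2021-06-16 02:08 UTC
17·60 + 20 + 165 = 1205 min
1205 = 0·1440 + 1205; 1205 = 20·60 + 5 → 20:05, same day
→ 2021-05-19 20:05 QJG

2021-05-19 20:05 QJG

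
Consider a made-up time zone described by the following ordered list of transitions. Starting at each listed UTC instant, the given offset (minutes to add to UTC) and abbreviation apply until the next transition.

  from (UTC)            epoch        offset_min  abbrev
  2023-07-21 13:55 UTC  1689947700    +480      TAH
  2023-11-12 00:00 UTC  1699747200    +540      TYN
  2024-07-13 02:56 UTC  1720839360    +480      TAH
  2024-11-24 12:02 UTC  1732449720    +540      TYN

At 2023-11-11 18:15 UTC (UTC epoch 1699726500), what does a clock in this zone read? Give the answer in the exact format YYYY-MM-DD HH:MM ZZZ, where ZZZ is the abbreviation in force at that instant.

Query: 2023-11-11 18:15 UTC
Rule 1/4 (TAH, +08:00): 2023-07-21 13:55 UTC ≤ query < 2023-11-12 00:00 UTC
18·60 + 15 + 480 = 1575 min
1575 = 1·1440 + 135; 135 = 2·60 + 15 → 02:15, 2023-11-11 + 1 day = 2023-11-12
→ 2023-11-12 02:15 TAH

2023-11-12 02:15 TAH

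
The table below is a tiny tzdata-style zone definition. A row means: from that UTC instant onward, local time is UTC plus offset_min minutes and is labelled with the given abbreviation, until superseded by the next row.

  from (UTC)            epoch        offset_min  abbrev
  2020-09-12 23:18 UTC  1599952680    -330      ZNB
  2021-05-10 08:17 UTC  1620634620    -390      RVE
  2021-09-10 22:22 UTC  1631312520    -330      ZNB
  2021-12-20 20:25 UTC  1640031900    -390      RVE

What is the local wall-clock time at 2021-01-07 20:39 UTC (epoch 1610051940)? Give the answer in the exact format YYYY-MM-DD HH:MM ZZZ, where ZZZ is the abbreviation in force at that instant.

2021-01-07 15:09 ZNB

Query: 2021-01-07 20:39 UTC
Rule 1/4 (ZNB, -05:30): 2020-09-12 23:18 UTC ≤ query < 2021-05-10 08:17 UTC
20·60 + 39 - 330 = 909 min
909 = 0·1440 + 909; 909 = 15·60 + 9 → 15:09, same day
→ 2021-01-07 15:09 ZNB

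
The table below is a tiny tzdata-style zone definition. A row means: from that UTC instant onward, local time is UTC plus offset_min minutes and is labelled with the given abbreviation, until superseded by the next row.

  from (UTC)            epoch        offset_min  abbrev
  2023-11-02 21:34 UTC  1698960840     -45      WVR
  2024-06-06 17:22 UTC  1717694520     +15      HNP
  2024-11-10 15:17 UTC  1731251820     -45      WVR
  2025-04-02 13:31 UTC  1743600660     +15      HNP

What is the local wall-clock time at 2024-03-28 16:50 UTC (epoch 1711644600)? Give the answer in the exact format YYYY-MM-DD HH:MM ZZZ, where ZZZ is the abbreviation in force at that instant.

Query: 2024-03-28 16:50 UTC
Rule 1/4 (WVR, -00:45): 2023-11-02 21:34 UTC ≤ query < 2024-06-06 17:22 UTC
16·60 + 50 - 45 = 965 min
965 = 0·1440 + 965; 965 = 16·60 + 5 → 16:05, same day
→ 2024-03-28 16:05 WVR

2024-03-28 16:05 WVR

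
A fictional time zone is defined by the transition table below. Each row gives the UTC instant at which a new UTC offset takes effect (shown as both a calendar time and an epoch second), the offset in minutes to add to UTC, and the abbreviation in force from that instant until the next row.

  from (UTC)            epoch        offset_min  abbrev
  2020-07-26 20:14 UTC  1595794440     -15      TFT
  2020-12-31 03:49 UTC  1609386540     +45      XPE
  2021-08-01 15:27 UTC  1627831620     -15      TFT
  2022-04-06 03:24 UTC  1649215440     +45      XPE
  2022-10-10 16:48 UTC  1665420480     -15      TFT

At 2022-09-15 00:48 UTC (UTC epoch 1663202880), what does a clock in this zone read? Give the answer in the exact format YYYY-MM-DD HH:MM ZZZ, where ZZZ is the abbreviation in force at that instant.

Query: 2022-09-15 00:48 UTC
Rule 4/5 (XPE, +00:45): 2022-04-06 03:24 UTC ≤ query < 2022-10-10 16:48 UTC
0·60 + 48 + 45 = 93 min
93 = 0·1440 + 93; 93 = 1·60 + 33 → 01:33, same day
→ 2022-09-15 01:33 XPE

2022-09-15 01:33 XPE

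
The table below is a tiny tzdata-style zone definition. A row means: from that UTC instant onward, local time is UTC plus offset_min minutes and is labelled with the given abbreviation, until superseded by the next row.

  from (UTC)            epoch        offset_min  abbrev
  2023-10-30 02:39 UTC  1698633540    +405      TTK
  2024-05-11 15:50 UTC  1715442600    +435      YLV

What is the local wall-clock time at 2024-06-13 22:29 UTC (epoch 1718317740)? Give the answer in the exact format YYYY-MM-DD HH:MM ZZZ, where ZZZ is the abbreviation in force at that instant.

Query: 2024-06-13 22:29 UTC
Rule 2/2 (YLV, +07:15): 2024-05-11 15:50 UTC ≤ query < +∞
22·60 + 29 + 435 = 1784 min
1784 = 1·1440 + 344; 344 = 5·60 + 44 → 05:44, 2024-06-13 + 1 day = 2024-06-14
→ 2024-06-14 05:44 YLV

2024-06-14 05:44 YLV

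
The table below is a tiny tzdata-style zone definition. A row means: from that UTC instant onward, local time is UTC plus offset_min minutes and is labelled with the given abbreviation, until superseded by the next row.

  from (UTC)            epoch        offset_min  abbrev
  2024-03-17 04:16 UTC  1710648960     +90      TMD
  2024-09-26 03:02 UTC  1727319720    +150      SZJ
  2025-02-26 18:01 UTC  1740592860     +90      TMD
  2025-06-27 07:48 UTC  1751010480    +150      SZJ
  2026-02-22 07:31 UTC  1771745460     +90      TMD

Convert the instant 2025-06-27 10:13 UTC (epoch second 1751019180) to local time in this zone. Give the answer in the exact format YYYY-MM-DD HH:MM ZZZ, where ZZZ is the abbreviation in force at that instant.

2025-06-27 12:43 SZJ

Query: 2025-06-27 10:13 UTC
Rule 4/5 (SZJ, +02:30): 2025-06-27 07:48 UTC ≤ query < 2026-02-22 07:31 UTC
10·60 + 13 + 150 = 763 min
763 = 0·1440 + 763; 763 = 12·60 + 43 → 12:43, same day
→ 2025-06-27 12:43 SZJ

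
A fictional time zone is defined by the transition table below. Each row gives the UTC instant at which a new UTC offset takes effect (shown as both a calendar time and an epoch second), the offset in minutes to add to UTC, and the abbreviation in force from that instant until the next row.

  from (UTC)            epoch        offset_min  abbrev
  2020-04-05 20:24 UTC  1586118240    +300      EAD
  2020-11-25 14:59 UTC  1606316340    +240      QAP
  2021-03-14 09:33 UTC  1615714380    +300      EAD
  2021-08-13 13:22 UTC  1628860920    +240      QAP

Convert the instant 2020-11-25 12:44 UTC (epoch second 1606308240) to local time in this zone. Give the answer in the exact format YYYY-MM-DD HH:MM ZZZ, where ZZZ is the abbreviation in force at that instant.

Query: 2020-11-25 12:44 UTC
Rule 1/4 (EAD, +05:00): 2020-04-05 20:24 UTC ≤ query < 2020-11-25 14:59 UTC
12·60 + 44 + 300 = 1064 min
1064 = 0·1440 + 1064; 1064 = 17·60 + 44 → 17:44, same day
→ 2020-11-25 17:44 EAD

2020-11-25 17:44 EAD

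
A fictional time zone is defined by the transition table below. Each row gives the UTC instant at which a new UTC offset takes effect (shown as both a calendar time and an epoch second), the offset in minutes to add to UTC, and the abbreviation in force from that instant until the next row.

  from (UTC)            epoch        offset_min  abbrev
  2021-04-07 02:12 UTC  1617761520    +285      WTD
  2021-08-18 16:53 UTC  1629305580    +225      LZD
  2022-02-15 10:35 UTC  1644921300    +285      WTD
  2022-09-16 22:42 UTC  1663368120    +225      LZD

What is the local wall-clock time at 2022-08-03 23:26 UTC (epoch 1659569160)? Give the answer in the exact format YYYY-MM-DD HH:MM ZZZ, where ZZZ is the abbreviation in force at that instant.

2022-08-04 04:11 WTD

Query: 2022-08-03 23:26 UTC
Rule 3/4 (WTD, +04:45): 2022-02-15 10:35 UTC ≤ query < 2022-09-16 22:42 UTC
23·60 + 26 + 285 = 1691 min
1691 = 1·1440 + 251; 251 = 4·60 + 11 → 04:11, 2022-08-03 + 1 day = 2022-08-04
→ 2022-08-04 04:11 WTD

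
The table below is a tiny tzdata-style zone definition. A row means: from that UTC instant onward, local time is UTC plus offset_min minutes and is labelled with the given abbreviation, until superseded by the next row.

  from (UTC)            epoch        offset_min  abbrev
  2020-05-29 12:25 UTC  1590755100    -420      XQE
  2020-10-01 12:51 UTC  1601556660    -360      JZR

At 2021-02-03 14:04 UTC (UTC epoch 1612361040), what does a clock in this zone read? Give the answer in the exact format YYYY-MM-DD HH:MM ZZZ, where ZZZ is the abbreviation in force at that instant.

Query: 2021-02-03 14:04 UTC
Rule 2/2 (JZR, -06:00): 2020-10-01 12:51 UTC ≤ query < +∞
14·60 + 4 - 360 = 484 min
484 = 0·1440 + 484; 484 = 8·60 + 4 → 08:04, same day
→ 2021-02-03 08:04 JZR

2021-02-03 08:04 JZR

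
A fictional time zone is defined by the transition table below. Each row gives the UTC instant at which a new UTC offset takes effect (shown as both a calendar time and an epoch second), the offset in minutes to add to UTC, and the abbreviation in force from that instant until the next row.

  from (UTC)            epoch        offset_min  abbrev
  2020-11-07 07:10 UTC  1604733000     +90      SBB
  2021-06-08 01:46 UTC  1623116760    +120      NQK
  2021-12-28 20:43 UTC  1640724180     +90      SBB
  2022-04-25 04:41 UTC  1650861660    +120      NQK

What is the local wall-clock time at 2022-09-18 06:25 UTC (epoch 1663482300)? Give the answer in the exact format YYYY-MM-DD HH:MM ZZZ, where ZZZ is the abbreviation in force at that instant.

2022-09-18 08:25 NQK

Query: 2022-09-18 06:25 UTC
Rule 4/4 (NQK, +02:00): 2022-04-25 04:41 UTC ≤ query < +∞
6·60 + 25 + 120 = 505 min
505 = 0·1440 + 505; 505 = 8·60 + 25 → 08:25, same day
→ 2022-09-18 08:25 NQK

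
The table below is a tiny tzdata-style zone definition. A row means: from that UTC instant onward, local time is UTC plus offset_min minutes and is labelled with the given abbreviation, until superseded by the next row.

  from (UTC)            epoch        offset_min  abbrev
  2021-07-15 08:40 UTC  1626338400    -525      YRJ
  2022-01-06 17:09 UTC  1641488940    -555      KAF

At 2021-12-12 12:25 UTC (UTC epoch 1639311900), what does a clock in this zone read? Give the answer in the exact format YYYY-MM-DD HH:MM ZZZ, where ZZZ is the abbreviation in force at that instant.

2021-12-12 03:40 YRJ

Query: 2021-12-12 12:25 UTC
Rule 1/2 (YRJ, -08:45): 2021-07-15 08:40 UTC ≤ query < 2022-01-06 17:09 UTC
12·60 + 25 - 525 = 220 min
220 = 0·1440 + 220; 220 = 3·60 + 40 → 03:40, same day
→ 2021-12-12 03:40 YRJ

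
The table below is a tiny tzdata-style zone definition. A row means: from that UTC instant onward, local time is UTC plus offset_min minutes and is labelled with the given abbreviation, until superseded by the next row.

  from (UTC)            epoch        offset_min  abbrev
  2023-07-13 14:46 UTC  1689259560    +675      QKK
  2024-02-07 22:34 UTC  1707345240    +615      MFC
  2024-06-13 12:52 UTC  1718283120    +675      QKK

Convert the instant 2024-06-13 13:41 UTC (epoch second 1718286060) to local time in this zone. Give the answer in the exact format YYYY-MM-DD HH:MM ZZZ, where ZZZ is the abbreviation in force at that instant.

Query: 2024-06-13 13:41 UTC
Rule 3/3 (QKK, +11:15): 2024-06-13 12:52 UTC ≤ query < +∞
13·60 + 41 + 675 = 1496 min
1496 = 1·1440 + 56; 56 = 0·60 + 56 → 00:56, 2024-06-13 + 1 day = 2024-06-14
→ 2024-06-14 00:56 QKK

2024-06-14 00:56 QKK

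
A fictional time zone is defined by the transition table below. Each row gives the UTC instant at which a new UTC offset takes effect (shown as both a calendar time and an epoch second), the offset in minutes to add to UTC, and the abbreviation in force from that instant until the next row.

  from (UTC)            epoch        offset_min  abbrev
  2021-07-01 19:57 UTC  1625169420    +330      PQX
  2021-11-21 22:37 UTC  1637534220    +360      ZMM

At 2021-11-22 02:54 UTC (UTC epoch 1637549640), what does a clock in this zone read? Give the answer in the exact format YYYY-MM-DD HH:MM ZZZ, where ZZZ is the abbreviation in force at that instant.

2021-11-22 08:54 ZMM

Query: 2021-11-22 02:54 UTC
Rule 2/2 (ZMM, +06:00): 2021-11-21 22:37 UTC ≤ query < +∞
2·60 + 54 + 360 = 534 min
534 = 0·1440 + 534; 534 = 8·60 + 54 → 08:54, same day
→ 2021-11-22 08:54 ZMM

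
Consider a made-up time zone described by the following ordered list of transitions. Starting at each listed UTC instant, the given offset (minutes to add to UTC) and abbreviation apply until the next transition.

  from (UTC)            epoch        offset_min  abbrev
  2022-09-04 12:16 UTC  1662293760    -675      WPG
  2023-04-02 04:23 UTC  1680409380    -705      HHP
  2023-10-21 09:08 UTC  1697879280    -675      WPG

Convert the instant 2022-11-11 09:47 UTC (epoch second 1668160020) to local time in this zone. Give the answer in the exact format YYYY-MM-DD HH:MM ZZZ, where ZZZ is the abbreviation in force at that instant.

Query: 2022-11-11 09:47 UTC
Rule 1/3 (WPG, -11:15): 2022-09-04 12:16 UTC ≤ query < 2023-04-02 04:23 UTC
9·60 + 47 - 675 = -88 min
-88 = -1·1440 + 1352; 1352 = 22·60 + 32 → 22:32, 2022-11-11 - 1 day = 2022-11-10
→ 2022-11-10 22:32 WPG

2022-11-10 22:32 WPG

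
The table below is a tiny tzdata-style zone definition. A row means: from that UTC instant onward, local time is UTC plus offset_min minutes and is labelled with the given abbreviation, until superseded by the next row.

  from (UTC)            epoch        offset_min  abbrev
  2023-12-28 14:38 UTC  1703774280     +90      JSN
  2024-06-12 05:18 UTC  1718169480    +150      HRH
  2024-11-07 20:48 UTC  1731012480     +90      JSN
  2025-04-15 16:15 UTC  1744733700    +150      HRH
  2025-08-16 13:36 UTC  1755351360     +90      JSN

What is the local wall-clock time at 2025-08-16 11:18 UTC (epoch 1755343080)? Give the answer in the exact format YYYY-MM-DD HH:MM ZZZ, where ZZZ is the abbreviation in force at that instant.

2025-08-16 13:48 HRH

Query: 2025-08-16 11:18 UTC
Rule 4/5 (HRH, +02:30): 2025-04-15 16:15 UTC ≤ query < 2025-08-16 13:36 UTC
11·60 + 18 + 150 = 828 min
828 = 0·1440 + 828; 828 = 13·60 + 48 → 13:48, same day
→ 2025-08-16 13:48 HRH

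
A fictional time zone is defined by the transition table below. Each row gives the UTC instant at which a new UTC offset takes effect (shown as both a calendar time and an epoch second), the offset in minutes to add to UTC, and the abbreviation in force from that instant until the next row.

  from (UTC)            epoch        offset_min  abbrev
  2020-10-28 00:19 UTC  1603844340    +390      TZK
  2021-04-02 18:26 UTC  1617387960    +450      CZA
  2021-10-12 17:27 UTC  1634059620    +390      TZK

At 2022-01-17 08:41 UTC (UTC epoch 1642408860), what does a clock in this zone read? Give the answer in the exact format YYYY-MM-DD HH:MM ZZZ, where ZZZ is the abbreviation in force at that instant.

Query: 2022-01-17 08:41 UTC
Rule 3/3 (TZK, +06:30): 2021-10-12 17:27 UTC ≤ query < +∞
8·60 + 41 + 390 = 911 min
911 = 0·1440 + 911; 911 = 15·60 + 11 → 15:11, same day
→ 2022-01-17 15:11 TZK

2022-01-17 15:11 TZK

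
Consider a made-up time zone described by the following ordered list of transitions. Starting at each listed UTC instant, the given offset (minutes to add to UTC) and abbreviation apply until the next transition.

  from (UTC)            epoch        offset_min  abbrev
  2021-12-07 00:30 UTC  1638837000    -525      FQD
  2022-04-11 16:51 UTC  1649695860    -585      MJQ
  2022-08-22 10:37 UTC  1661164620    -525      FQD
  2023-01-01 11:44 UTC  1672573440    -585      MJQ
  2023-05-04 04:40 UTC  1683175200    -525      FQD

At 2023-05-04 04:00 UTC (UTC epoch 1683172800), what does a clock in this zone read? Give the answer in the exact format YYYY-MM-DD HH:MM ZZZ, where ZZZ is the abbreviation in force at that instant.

2023-05-03 18:15 MJQ

Query: 2023-05-04 04:00 UTC
Rule 4/5 (MJQ, -09:45): 2023-01-01 11:44 UTC ≤ query < 2023-05-04 04:40 UTC
4·60 + 0 - 585 = -345 min
-345 = -1·1440 + 1095; 1095 = 18·60 + 15 → 18:15, 2023-05-04 - 1 day = 2023-05-03
→ 2023-05-03 18:15 MJQ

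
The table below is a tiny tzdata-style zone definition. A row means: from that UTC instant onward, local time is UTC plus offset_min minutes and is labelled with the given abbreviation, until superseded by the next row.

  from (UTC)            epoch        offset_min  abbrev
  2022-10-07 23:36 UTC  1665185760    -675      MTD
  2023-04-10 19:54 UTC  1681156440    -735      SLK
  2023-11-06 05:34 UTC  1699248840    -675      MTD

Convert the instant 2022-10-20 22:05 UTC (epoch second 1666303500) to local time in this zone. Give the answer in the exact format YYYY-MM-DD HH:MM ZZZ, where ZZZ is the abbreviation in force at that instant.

Query: 2022-10-20 22:05 UTC
Rule 1/3 (MTD, -11:15): 2022-10-07 23:36 UTC ≤ query < 2023-04-10 19:54 UTC
22·60 + 5 - 675 = 650 min
650 = 0·1440 + 650; 650 = 10·60 + 50 → 10:50, same day
→ 2022-10-20 10:50 MTD

2022-10-20 10:50 MTD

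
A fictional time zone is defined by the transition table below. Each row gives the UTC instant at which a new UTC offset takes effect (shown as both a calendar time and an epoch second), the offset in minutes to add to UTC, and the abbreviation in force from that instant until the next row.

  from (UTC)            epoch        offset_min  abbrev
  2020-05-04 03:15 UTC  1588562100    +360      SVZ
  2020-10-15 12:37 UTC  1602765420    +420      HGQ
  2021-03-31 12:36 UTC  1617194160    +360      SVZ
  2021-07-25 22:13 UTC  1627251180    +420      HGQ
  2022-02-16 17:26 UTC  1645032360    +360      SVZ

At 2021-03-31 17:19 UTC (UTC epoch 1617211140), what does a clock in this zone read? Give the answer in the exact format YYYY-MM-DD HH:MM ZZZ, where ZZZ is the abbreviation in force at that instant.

Query: 2021-03-31 17:19 UTC
Rule 3/5 (SVZ, +06:00): 2021-03-31 12:36 UTC ≤ query < 2021-07-25 22:13 UTC
17·60 + 19 + 360 = 1399 min
1399 = 0·1440 + 1399; 1399 = 23·60 + 19 → 23:19, same day
→ 2021-03-31 23:19 SVZ

2021-03-31 23:19 SVZ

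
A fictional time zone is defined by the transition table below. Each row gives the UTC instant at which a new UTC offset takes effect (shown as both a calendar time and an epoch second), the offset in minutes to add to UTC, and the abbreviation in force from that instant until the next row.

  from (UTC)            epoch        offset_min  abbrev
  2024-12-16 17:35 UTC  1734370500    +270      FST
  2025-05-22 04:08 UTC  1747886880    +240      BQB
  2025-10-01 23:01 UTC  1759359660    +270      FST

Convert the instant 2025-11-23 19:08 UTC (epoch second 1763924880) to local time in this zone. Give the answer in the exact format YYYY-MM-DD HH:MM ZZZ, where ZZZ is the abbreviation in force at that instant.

Query: 2025-11-23 19:08 UTC
Rule 3/3 (FST, +04:30): 2025-10-01 23:01 UTC ≤ query < +∞
19·60 + 8 + 270 = 1418 min
1418 = 0·1440 + 1418; 1418 = 23·60 + 38 → 23:38, same day
→ 2025-11-23 23:38 FST

2025-11-23 23:38 FST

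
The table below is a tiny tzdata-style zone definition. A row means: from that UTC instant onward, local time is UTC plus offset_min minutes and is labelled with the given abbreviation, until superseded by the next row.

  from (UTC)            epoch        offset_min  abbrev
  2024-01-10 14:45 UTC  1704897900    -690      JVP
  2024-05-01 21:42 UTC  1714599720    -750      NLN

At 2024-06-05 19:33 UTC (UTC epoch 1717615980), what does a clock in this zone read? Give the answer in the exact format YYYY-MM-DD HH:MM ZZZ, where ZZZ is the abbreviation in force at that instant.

2024-06-05 07:03 NLN

Query: 2024-06-05 19:33 UTC
Rule 2/2 (NLN, -12:30): 2024-05-01 21:42 UTC ≤ query < +∞
19·60 + 33 - 750 = 423 min
423 = 0·1440 + 423; 423 = 7·60 + 3 → 07:03, same day
→ 2024-06-05 07:03 NLN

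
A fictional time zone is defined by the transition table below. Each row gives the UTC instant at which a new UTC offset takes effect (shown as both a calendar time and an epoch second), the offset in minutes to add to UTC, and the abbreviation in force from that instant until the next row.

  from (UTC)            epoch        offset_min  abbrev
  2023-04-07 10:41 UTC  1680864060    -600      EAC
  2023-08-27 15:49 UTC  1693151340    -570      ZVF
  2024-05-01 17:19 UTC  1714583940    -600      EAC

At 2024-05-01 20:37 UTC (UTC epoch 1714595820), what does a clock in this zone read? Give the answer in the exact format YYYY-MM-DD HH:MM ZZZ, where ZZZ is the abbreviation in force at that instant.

Query: 2024-05-01 20:37 UTC
Rule 3/3 (EAC, -10:00): 2024-05-01 17:19 UTC ≤ query < +∞
20·60 + 37 - 600 = 637 min
637 = 0·1440 + 637; 637 = 10·60 + 37 → 10:37, same day
→ 2024-05-01 10:37 EAC

2024-05-01 10:37 EAC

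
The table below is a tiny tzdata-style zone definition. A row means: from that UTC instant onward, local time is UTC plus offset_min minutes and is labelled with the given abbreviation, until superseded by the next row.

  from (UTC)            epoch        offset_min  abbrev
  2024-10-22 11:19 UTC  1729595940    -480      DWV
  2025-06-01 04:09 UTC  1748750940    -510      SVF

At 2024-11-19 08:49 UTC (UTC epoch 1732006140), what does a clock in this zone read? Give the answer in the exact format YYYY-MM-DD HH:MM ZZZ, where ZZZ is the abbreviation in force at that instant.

2024-11-19 00:49 DWV

Query: 2024-11-19 08:49 UTC
Rule 1/2 (DWV, -08:00): 2024-10-22 11:19 UTC ≤ query < 2025-06-01 04:09 UTC
8·60 + 49 - 480 = 49 min
49 = 0·1440 + 49; 49 = 0·60 + 49 → 00:49, same day
→ 2024-11-19 00:49 DWV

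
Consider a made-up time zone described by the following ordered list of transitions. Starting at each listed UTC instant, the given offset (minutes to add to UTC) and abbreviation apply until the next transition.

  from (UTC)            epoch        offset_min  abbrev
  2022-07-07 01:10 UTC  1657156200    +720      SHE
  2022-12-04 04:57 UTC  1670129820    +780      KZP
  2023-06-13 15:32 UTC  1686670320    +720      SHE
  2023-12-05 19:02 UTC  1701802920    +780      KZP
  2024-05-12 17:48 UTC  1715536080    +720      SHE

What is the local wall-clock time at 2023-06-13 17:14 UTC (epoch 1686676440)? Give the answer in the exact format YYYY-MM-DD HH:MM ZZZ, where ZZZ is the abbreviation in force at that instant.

2023-06-14 05:14 SHE

Query: 2023-06-13 17:14 UTC
Rule 3/5 (SHE, +12:00): 2023-06-13 15:32 UTC ≤ query < 2023-12-05 19:02 UTC
17·60 + 14 + 720 = 1754 min
1754 = 1·1440 + 314; 314 = 5·60 + 14 → 05:14, 2023-06-13 + 1 day = 2023-06-14
→ 2023-06-14 05:14 SHE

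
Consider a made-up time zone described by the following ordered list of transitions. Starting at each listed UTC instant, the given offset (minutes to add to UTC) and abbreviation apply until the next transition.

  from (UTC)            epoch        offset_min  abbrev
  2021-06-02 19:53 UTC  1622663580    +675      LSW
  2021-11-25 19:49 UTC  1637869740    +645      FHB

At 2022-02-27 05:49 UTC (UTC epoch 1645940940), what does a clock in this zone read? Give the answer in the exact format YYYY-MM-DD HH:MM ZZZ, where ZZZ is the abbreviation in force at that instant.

Query: 2022-02-27 05:49 UTC
Rule 2/2 (FHB, +10:45): 2021-11-25 19:49 UTC ≤ query < +∞
5·60 + 49 + 645 = 994 min
994 = 0·1440 + 994; 994 = 16·60 + 34 → 16:34, same day
→ 2022-02-27 16:34 FHB

2022-02-27 16:34 FHB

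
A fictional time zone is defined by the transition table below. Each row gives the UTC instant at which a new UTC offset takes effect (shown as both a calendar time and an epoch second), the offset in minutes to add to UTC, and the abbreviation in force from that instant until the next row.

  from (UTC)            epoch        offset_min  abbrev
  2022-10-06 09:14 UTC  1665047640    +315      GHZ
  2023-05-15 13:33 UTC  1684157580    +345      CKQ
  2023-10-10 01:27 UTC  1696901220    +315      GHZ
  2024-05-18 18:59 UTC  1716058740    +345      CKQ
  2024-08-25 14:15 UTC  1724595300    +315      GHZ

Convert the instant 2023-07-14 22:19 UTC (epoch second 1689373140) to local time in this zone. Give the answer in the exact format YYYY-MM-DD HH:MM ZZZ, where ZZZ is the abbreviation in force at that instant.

2023-07-15 04:04 CKQ

Query: 2023-07-14 22:19 UTC
Rule 2/5 (CKQ, +05:45): 2023-05-15 13:33 UTC ≤ query < 2023-10-10 01:27 UTC
22·60 + 19 + 345 = 1684 min
1684 = 1·1440 + 244; 244 = 4·60 + 4 → 04:04, 2023-07-14 + 1 day = 2023-07-15
→ 2023-07-15 04:04 CKQ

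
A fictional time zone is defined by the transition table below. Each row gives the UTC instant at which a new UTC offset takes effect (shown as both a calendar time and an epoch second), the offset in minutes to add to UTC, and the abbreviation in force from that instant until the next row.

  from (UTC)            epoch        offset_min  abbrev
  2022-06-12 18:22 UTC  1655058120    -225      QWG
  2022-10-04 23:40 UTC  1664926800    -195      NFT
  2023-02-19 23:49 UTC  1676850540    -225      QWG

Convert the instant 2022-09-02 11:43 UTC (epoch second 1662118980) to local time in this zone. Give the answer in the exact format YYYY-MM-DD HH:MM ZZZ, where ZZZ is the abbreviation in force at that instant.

2022-09-02 07:58 QWG

Query: 2022-09-02 11:43 UTC
Rule 1/3 (QWG, -03:45): 2022-06-12 18:22 UTC ≤ query < 2022-10-04 23:40 UTC
11·60 + 43 - 225 = 478 min
478 = 0·1440 + 478; 478 = 7·60 + 58 → 07:58, same day
→ 2022-09-02 07:58 QWG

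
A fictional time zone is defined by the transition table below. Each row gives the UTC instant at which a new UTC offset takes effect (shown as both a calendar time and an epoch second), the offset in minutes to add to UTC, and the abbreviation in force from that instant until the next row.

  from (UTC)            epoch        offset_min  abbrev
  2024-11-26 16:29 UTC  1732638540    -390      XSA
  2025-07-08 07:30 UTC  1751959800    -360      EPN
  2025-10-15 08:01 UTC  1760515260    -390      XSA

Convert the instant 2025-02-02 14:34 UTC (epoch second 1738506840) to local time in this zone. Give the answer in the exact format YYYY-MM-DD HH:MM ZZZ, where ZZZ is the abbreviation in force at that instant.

Query: 2025-02-02 14:34 UTC
Rule 1/3 (XSA, -06:30): 2024-11-26 16:29 UTC ≤ query < 2025-07-08 07:30 UTC
14·60 + 34 - 390 = 484 min
484 = 0·1440 + 484; 484 = 8·60 + 4 → 08:04, same day
→ 2025-02-02 08:04 XSA

2025-02-02 08:04 XSA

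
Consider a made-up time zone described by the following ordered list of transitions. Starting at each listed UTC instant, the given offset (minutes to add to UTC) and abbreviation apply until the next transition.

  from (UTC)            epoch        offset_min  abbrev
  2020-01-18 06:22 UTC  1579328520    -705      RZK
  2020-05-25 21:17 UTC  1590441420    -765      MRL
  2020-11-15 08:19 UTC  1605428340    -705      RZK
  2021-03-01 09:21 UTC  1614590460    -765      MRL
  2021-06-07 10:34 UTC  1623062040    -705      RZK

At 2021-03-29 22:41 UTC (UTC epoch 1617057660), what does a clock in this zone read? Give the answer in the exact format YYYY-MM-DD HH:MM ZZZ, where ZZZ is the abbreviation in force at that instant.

Query: 2021-03-29 22:41 UTC
Rule 4/5 (MRL, -12:45): 2021-03-01 09:21 UTC ≤ query < 2021-06-07 10:34 UTC
22·60 + 41 - 765 = 596 min
596 = 0·1440 + 596; 596 = 9·60 + 56 → 09:56, same day
→ 2021-03-29 09:56 MRL

2021-03-29 09:56 MRL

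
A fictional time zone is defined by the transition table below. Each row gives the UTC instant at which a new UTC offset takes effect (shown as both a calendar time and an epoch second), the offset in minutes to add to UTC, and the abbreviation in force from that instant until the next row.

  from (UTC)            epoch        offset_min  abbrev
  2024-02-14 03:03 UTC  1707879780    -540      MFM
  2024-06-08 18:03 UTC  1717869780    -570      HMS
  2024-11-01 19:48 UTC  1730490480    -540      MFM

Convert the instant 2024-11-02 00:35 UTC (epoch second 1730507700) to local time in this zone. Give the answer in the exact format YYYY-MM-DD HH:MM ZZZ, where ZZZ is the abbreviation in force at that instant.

Query: 2024-11-02 00:35 UTC
Rule 3/3 (MFM, -09:00): 2024-11-01 19:48 UTC ≤ query < +∞
0·60 + 35 - 540 = -505 min
-505 = -1·1440 + 935; 935 = 15·60 + 35 → 15:35, 2024-11-02 - 1 day = 2024-11-01
→ 2024-11-01 15:35 MFM

2024-11-01 15:35 MFM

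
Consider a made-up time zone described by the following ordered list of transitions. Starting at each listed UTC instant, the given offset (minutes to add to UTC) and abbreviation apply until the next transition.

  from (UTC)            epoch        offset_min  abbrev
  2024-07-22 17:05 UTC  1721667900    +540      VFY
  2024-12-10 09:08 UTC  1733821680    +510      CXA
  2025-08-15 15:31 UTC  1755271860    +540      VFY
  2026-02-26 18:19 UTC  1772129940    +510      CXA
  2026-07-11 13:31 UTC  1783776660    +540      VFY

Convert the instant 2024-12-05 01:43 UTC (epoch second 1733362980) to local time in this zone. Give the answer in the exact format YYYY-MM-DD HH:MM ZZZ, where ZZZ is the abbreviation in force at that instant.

2024-12-05 10:43 VFY

Query: 2024-12-05 01:43 UTC
Rule 1/5 (VFY, +09:00): 2024-07-22 17:05 UTC ≤ query < 2024-12-10 09:08 UTC
1·60 + 43 + 540 = 643 min
643 = 0·1440 + 643; 643 = 10·60 + 43 → 10:43, same day
→ 2024-12-05 10:43 VFY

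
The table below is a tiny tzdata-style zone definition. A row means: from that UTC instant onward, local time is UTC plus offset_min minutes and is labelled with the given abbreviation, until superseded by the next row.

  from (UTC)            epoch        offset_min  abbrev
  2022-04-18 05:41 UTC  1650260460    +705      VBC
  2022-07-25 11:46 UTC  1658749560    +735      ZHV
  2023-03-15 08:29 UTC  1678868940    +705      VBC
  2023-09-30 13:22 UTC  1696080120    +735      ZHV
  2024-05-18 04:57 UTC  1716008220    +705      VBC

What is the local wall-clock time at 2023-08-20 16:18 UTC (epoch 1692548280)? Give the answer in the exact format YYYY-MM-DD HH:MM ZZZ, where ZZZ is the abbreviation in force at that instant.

2023-08-21 04:03 VBC

Query: 2023-08-20 16:18 UTC
Rule 3/5 (VBC, +11:45): 2023-03-15 08:29 UTC ≤ query < 2023-09-30 13:22 UTC
16·60 + 18 + 705 = 1683 min
1683 = 1·1440 + 243; 243 = 4·60 + 3 → 04:03, 2023-08-20 + 1 day = 2023-08-21
→ 2023-08-21 04:03 VBC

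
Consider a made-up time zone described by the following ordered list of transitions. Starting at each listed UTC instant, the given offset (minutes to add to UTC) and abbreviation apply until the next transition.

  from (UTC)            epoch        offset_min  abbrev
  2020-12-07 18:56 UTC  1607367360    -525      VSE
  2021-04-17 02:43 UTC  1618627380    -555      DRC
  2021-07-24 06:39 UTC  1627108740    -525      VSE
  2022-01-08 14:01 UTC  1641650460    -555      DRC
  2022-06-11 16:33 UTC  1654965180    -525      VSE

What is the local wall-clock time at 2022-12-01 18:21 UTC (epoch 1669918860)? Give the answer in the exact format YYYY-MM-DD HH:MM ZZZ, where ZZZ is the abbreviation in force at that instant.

Query: 2022-12-01 18:21 UTC
Rule 5/5 (VSE, -08:45): 2022-06-11 16:33 UTC ≤ query < +∞
18·60 + 21 - 525 = 576 min
576 = 0·1440 + 576; 576 = 9·60 + 36 → 09:36, same day
→ 2022-12-01 09:36 VSE

2022-12-01 09:36 VSE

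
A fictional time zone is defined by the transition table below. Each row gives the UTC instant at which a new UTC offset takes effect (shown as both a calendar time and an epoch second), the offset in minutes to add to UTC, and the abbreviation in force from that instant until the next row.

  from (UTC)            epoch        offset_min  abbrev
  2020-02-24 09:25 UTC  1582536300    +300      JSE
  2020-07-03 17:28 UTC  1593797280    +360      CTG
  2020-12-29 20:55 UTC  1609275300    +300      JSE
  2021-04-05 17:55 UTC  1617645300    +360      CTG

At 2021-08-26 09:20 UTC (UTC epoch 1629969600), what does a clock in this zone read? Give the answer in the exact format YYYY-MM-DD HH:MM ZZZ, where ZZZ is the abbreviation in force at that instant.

2021-08-26 15:20 CTG

Query: 2021-08-26 09:20 UTC
Rule 4/4 (CTG, +06:00): 2021-04-05 17:55 UTC ≤ query < +∞
9·60 + 20 + 360 = 920 min
920 = 0·1440 + 920; 920 = 15·60 + 20 → 15:20, same day
→ 2021-08-26 15:20 CTG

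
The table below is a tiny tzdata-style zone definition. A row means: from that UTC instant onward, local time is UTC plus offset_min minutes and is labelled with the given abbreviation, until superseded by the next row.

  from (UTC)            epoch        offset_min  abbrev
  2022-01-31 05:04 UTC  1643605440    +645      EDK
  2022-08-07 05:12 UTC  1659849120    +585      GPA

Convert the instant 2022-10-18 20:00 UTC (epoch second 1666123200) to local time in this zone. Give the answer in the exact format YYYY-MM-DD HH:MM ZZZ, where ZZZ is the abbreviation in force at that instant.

Query: 2022-10-18 20:00 UTC
Rule 2/2 (GPA, +09:45): 2022-08-07 05:12 UTC ≤ query < +∞
20·60 + 0 + 585 = 1785 min
1785 = 1·1440 + 345; 345 = 5·60 + 45 → 05:45, 2022-10-18 + 1 day = 2022-10-19
→ 2022-10-19 05:45 GPA

2022-10-19 05:45 GPA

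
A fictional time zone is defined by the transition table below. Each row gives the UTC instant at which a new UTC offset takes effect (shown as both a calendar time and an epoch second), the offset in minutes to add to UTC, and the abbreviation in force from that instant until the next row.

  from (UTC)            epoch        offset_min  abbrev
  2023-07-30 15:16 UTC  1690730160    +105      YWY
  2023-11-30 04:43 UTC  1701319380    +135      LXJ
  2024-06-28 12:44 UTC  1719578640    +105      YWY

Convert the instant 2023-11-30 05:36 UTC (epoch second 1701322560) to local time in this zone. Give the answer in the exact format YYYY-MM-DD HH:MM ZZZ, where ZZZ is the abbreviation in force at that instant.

2023-11-30 07:51 LXJ

Query: 2023-11-30 05:36 UTC
Rule 2/3 (LXJ, +02:15): 2023-11-30 04:43 UTC ≤ query < 2024-06-28 12:44 UTC
5·60 + 36 + 135 = 471 min
471 = 0·1440 + 471; 471 = 7·60 + 51 → 07:51, same day
→ 2023-11-30 07:51 LXJ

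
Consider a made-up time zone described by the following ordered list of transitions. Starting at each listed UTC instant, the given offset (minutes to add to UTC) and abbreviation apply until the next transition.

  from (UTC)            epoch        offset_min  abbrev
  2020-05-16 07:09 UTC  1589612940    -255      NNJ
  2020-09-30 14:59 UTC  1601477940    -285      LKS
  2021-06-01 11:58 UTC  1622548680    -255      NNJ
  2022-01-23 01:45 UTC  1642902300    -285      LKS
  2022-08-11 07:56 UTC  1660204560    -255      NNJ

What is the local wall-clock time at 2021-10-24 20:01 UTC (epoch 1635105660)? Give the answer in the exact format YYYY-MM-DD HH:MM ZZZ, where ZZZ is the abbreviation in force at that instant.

2021-10-24 15:46 NNJ

Query: 2021-10-24 20:01 UTC
Rule 3/5 (NNJ, -04:15): 2021-06-01 11:58 UTC ≤ query < 2022-01-23 01:45 UTC
20·60 + 1 - 255 = 946 min
946 = 0·1440 + 946; 946 = 15·60 + 46 → 15:46, same day
→ 2021-10-24 15:46 NNJ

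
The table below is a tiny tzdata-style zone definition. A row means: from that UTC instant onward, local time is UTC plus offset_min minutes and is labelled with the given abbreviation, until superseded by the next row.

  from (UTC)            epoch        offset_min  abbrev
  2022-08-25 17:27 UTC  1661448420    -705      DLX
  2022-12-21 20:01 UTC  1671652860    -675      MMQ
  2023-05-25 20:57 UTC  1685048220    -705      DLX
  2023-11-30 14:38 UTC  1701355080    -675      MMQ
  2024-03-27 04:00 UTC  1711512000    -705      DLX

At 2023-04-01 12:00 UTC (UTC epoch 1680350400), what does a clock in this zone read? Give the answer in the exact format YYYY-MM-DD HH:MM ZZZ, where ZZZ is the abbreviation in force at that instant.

2023-04-01 00:45 MMQ

Query: 2023-04-01 12:00 UTC
Rule 2/5 (MMQ, -11:15): 2022-12-21 20:01 UTC ≤ query < 2023-05-25 20:57 UTC
12·60 + 0 - 675 = 45 min
45 = 0·1440 + 45; 45 = 0·60 + 45 → 00:45, same day
→ 2023-04-01 00:45 MMQ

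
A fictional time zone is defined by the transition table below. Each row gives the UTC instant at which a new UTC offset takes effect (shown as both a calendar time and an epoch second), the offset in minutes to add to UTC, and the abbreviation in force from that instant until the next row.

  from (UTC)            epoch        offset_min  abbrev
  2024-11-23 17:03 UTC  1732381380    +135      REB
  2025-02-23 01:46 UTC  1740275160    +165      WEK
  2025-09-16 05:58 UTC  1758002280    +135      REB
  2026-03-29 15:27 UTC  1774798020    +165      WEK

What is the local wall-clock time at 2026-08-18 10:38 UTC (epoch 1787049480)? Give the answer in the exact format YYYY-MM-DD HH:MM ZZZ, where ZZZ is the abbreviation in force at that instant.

Query: 2026-08-18 10:38 UTC
Rule 4/4 (WEK, +02:45): 2026-03-29 15:27 UTC ≤ query < +∞
10·60 + 38 + 165 = 803 min
803 = 0·1440 + 803; 803 = 13·60 + 23 → 13:23, same day
→ 2026-08-18 13:23 WEK

2026-08-18 13:23 WEK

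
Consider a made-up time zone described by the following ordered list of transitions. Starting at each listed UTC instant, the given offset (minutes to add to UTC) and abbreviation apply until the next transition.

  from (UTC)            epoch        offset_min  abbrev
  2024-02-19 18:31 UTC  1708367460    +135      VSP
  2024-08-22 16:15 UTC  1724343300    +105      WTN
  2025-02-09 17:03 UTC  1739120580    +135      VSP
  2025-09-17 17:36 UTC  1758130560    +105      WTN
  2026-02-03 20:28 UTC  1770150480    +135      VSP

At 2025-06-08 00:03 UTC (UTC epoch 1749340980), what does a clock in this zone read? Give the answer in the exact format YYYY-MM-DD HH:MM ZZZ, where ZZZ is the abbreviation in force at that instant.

Query: 2025-06-08 00:03 UTC
Rule 3/5 (VSP, +02:15): 2025-02-09 17:03 UTC ≤ query < 2025-09-17 17:36 UTC
0·60 + 3 + 135 = 138 min
138 = 0·1440 + 138; 138 = 2·60 + 18 → 02:18, same day
→ 2025-06-08 02:18 VSP

2025-06-08 02:18 VSP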